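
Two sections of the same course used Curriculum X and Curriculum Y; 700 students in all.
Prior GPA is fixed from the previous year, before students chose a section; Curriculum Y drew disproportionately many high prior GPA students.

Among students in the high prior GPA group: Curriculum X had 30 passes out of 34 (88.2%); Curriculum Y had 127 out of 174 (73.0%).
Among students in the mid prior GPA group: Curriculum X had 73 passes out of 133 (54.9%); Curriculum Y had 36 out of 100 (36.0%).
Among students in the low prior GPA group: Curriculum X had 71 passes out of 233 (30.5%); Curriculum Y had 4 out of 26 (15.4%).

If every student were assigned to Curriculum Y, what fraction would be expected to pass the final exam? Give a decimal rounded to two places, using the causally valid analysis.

Prior GPA band differs across teaching methods for reasons unrelated to any effect of the teaching method itself, and it separately predicts the outcome — a classic confounder. We must compare within prior GPA band levels.
Standardising Curriculum Y to the population prior GPA band mix: 0.297·127/174 + 0.333·36/100 + 0.370·4/26 = 0.394.

0.39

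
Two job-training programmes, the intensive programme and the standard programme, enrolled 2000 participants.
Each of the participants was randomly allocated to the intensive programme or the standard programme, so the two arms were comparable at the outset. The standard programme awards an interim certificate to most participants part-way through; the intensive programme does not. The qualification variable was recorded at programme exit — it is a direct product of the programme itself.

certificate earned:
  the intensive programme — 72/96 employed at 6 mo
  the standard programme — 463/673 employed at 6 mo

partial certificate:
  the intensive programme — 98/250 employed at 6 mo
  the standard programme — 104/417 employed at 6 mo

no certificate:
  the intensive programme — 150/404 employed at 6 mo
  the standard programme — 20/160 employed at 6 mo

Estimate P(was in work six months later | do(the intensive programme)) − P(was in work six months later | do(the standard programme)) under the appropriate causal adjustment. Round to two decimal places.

the intensive programme is higher inside every qualification attained during the programme stratum but the standard programme is higher in aggregate. Whether to stratify depends on how qualification attained during the programme relates to the programme.
Because the programme influences qualification attained during the programme, qualification attained during the programme is a post-treatment mediator, not a confounder. Stratifying on it would bias the estimate; the causal effect is the crude pooled difference.
The causal difference is the pooled difference: 0.427 − 0.470 = -0.043.

-0.04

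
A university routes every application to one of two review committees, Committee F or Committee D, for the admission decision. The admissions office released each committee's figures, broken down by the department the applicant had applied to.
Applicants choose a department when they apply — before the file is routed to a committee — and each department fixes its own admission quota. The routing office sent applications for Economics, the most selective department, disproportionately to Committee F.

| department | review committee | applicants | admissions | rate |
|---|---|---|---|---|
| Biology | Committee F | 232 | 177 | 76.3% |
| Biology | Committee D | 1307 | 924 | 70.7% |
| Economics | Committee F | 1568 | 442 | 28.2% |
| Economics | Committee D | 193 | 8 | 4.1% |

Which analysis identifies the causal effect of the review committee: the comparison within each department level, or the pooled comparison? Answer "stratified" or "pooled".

stratified

The imbalance in department arose from how applicants were allocated, not from anything the review committee did; and department independently affects the outcome. The pooled gap is confounded — condition on department.
Within each level — Biology: 76.3% vs 70.7%; Economics: 28.2% vs 4.1% — Committee F is higher every time.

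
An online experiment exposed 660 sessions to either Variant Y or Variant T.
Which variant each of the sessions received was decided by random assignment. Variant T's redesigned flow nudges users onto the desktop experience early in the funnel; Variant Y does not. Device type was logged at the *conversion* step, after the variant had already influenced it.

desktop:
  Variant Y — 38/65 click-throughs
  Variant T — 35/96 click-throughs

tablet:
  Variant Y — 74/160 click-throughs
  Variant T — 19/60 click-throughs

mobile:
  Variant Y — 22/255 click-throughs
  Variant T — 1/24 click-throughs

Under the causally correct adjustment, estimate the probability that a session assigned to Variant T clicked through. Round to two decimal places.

The distribution of device type is itself part of what the variant does — it is an intermediate outcome. Holding it fixed would remove that part of the effect; the total effect is the pooled difference.
So P(outcome | do(Variant T)) is just the pooled rate for Variant T: 55/180 = 0.306.

0.31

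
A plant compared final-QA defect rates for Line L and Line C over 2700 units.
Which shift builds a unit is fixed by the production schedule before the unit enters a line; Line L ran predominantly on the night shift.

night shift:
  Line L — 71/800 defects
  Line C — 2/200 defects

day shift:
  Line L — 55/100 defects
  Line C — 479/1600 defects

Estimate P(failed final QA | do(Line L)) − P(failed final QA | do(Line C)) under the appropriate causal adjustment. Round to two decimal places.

+0.19

The imbalance in shift arose from how units were allocated, not from anything the line did; and shift independently affects the outcome. The pooled gap is confounded — condition on shift.
Adjusting over the population distribution of shift: 0.370·(0.089−0.010) + 0.630·(0.550−0.299) = +0.187.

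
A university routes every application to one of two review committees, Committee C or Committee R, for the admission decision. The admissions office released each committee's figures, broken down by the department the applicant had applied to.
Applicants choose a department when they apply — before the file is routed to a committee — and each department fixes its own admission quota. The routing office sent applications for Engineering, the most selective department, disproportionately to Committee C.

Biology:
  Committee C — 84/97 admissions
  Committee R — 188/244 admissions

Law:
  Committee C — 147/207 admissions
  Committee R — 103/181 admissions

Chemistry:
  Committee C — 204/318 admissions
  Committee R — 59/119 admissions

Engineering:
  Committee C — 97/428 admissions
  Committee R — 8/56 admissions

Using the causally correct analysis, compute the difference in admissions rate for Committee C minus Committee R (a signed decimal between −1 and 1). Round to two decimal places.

The department-specific comparison favours Committee C throughout, but the pooled figures favour Committee R. The question is whether to condition on department.
Since department is a pre-existing factor (not a product of the review committee) and it affects the outcome on its own, it is a confounder. The stratified rates, not the pooled rate, identify the causal effect.
Adjusting over the population distribution of department: 0.207·(0.866−0.770) + 0.235·(0.710−0.569) + 0.265·(0.642−0.496) + 0.293·(0.227−0.143) = +0.116.

+0.12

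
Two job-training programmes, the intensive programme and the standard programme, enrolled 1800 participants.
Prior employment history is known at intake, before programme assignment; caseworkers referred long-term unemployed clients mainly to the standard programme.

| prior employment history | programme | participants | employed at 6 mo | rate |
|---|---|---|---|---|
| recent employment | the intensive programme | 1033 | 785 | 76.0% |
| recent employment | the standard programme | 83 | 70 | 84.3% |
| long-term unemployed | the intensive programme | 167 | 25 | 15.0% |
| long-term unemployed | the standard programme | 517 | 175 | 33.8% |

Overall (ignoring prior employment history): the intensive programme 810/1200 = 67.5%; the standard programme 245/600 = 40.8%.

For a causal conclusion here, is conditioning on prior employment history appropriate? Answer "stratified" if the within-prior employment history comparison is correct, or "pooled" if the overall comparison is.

Within every prior employment history level the standard programme has the higher rate, yet pooled the intensive programme does — Simpson's reversal.
The imbalance in prior employment history arose from how participants were allocated, not from anything the programme did; and prior employment history independently affects the outcome. The pooled gap is confounded — condition on prior employment history.
Within each level — recent employment: 76.0% vs 84.3%; long-term unemployed: 15.0% vs 33.8% — the standard programme is higher every time.

stratified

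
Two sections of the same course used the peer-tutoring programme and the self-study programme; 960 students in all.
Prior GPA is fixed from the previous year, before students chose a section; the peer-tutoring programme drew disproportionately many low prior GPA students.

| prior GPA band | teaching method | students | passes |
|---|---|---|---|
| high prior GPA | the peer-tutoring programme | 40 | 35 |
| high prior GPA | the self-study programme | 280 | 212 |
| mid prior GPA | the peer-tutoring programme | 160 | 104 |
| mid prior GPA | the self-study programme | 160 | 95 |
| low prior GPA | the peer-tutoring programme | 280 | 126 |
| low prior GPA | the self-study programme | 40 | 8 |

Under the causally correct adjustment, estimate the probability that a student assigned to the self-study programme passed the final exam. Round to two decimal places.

Within every prior GPA band level the peer-tutoring programme has the higher rate, yet pooled the self-study programme does — Simpson's reversal.
Nothing the teaching method does changes prior GPA band; the imbalance is an allocation artefact. With prior GPA band also predicting the outcome, the pooled figure is confounded, and the within-stratum comparison is the causal one.
Standardising the self-study programme to the population prior GPA band mix: 0.333·212/280 + 0.333·95/160 + 0.333·8/40 = 0.517.

0.52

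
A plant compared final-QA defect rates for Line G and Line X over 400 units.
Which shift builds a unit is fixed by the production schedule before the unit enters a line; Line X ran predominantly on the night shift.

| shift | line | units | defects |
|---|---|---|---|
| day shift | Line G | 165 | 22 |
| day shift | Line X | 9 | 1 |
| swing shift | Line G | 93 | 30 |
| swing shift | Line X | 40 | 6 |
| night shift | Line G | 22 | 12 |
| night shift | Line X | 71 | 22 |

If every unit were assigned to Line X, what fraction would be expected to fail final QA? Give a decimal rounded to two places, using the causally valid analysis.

0.17

Within every shift level Line X has the lower rate, yet pooled Line G does — Simpson's reversal.
Nothing the line does changes shift; the imbalance is an allocation artefact. With shift also predicting the outcome, the pooled figure is confounded, and the within-stratum comparison is the causal one.
Standardising Line X to the population shift mix: 0.435·1/9 + 0.333·6/40 + 0.233·22/71 = 0.170.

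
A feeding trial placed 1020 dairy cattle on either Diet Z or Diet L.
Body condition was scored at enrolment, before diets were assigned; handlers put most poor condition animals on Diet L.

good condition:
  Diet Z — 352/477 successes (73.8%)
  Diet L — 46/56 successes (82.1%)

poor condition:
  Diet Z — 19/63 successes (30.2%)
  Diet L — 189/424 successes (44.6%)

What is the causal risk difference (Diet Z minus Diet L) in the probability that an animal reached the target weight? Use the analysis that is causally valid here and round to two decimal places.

The stratified and pooled comparisons disagree (Diet L wins within each starting body condition; Diet Z wins overall), so the answer turns on the causal role of starting body condition.
Starting body condition differs across diets for reasons unrelated to any effect of the diet itself, and it separately predicts the outcome — a classic confounder. We must compare within starting body condition levels.
Adjusting over the population distribution of starting body condition: 0.523·(0.738−0.821) + 0.477·(0.302−0.446) = -0.112.

-0.11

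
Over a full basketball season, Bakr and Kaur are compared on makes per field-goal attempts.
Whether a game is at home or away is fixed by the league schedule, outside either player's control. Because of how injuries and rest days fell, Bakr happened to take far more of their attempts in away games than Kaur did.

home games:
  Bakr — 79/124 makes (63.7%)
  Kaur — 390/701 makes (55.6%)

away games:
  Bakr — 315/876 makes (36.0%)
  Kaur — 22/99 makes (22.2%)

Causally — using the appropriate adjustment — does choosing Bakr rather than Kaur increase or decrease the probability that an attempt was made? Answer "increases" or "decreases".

Within every game venue level Bakr has the higher rate, yet pooled Kaur does — Simpson's reversal.
Game venue differs across players for reasons unrelated to any effect of the player itself, and it separately predicts the outcome — a classic confounder. We must compare within game venue levels.
Within each level — home games: 63.7% vs 55.6%; away games: 36.0% vs 22.2% — Bakr is higher every time.

increases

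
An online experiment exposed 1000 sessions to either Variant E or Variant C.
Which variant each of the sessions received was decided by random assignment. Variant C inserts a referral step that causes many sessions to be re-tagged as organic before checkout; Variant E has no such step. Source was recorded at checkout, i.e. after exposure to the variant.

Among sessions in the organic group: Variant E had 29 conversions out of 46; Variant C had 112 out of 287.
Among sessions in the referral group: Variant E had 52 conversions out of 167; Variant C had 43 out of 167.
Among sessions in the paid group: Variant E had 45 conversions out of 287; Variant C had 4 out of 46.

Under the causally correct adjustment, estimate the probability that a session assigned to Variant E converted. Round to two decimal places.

0.25

The traffic source-specific comparison favours Variant E throughout, but the pooled figures favour Variant C. The question is whether to condition on traffic source.
Stratifying would compare variants among sessions the variants themselves sorted into traffic source groups — a form of selection on an intermediate. The unconditioned pooled rates give the total causal effect.
So P(outcome | do(Variant E)) is just the pooled rate for Variant E: 126/500 = 0.252.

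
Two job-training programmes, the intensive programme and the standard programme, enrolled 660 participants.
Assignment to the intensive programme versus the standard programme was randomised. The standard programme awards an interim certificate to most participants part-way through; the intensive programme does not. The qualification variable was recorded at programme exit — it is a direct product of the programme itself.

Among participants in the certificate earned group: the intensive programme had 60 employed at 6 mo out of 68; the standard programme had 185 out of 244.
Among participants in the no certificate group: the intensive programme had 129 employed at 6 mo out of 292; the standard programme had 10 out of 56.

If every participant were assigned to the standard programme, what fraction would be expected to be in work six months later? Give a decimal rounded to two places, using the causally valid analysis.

0.65

Qualification attained during the programme is downstream of the programme. One should not condition on a consequence of treatment, so the overall rates are the right comparison.
So P(outcome | do(the standard programme)) is just the pooled rate for the standard programme: 195/300 = 0.650.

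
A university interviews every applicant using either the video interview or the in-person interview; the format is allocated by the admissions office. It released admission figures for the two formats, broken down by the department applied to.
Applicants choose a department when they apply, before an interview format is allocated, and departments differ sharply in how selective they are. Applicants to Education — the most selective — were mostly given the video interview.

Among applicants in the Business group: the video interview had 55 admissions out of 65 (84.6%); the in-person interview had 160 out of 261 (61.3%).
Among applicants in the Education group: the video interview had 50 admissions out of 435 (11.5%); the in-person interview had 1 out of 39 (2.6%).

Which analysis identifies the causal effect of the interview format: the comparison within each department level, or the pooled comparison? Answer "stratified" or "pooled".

Nothing the interview format does changes department; the imbalance is an allocation artefact. With department also predicting the outcome, the pooled figure is confounded, and the within-stratum comparison is the causal one.
Within each level — Business: 84.6% vs 61.3%; Education: 11.5% vs 2.6% — the video interview is higher every time.

stratified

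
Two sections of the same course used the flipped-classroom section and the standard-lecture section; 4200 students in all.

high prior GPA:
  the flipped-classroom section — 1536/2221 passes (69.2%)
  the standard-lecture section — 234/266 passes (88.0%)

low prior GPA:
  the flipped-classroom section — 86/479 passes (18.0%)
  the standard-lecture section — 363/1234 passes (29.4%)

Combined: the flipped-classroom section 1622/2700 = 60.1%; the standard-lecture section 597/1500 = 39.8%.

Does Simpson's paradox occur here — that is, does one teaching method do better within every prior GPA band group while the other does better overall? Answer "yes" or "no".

yes

Within each prior GPA band level (high prior GPA 69.2% vs 88.0%; low prior GPA 18.0% vs 29.4%), the standard-lecture section has the higher rate every time. Pooled: 60.1% vs 39.8% — the flipped-classroom section has the higher rate overall. The two comparisons disagree.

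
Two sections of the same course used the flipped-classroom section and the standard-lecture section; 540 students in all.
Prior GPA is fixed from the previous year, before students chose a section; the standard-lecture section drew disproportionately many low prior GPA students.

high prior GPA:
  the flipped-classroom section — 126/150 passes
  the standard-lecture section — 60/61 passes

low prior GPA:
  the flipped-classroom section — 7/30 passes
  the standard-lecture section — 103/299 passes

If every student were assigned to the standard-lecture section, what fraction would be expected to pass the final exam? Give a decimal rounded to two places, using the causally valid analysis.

Here prior GPA band is a common cause — it drives both which teaching method a case falls under and the outcome. The crude comparison mixes populations; the stratum-specific rates are the causally relevant ones.
Standardising the standard-lecture section to the population prior GPA band mix: 0.391·60/61 + 0.609·103/299 = 0.594.

0.59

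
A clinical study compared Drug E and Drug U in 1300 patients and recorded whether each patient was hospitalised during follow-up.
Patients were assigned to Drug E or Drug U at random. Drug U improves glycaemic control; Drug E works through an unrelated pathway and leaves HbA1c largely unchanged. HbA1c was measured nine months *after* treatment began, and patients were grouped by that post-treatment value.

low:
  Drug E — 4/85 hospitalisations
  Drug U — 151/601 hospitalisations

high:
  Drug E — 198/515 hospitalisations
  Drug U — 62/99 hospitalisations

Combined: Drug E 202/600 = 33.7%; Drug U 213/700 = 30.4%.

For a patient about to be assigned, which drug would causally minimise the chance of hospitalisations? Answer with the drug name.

Drug U

Drug E is lower inside every HbA1c stratum but Drug U is lower in aggregate. Whether to stratify depends on how HbA1c relates to the drug.
HbA1c here is a post-treatment variable shaped by the drug; conditioning on it would introduce bias rather than remove it. The overall comparison is the causal one.
Pooled: Drug E 33.7% vs Drug U 30.4%; Drug U is lower overall.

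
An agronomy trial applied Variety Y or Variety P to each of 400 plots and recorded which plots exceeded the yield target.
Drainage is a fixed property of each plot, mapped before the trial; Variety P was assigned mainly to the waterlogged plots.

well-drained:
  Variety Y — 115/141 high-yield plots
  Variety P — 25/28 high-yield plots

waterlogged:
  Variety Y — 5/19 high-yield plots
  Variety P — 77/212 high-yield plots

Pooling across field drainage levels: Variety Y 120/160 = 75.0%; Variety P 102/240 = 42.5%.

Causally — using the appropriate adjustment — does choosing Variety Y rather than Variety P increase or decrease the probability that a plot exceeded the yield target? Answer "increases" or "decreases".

Here field drainage is a common cause — it drives both which variety a case falls under and the outcome. The crude comparison mixes populations; the stratum-specific rates are the causally relevant ones.
Within each level — well-drained: 81.6% vs 89.3%; waterlogged: 26.3% vs 36.3% — Variety P is higher every time.

decreases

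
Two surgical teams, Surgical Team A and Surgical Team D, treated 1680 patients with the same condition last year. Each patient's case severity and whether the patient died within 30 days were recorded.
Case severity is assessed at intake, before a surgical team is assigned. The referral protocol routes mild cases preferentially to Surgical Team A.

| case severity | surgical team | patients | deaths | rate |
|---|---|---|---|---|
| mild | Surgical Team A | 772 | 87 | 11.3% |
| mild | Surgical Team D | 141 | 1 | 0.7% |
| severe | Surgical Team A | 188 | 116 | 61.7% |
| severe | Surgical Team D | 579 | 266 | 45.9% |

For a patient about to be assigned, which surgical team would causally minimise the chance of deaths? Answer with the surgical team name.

The imbalance in case severity arose from how patients were allocated, not from anything the surgical team did; and case severity independently affects the outcome. The pooled gap is confounded — condition on case severity.
Within each level — mild: 11.3% vs 0.7%; severe: 61.7% vs 45.9% — Surgical Team D is lower every time.

Surgical Team D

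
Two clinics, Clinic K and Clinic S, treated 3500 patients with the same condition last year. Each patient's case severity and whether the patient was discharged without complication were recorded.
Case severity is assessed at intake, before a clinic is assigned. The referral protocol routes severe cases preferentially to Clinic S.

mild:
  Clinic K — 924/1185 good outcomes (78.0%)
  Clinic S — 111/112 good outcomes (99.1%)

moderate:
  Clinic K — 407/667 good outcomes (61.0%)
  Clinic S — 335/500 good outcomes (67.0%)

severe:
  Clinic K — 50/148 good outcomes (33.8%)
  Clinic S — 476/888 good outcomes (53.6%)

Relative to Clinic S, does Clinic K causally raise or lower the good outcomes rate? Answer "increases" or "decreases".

Case severity satisfies the back-door criterion: it is not a descendant of the clinic, and it blocks the spurious path from clinic to outcome. Adjusting for it (i.e., using the within-case severity rates) gives the causal effect.
Within each level — mild: 78.0% vs 99.1%; moderate: 61.0% vs 67.0%; severe: 33.8% vs 53.6% — Clinic S is higher every time.

decreases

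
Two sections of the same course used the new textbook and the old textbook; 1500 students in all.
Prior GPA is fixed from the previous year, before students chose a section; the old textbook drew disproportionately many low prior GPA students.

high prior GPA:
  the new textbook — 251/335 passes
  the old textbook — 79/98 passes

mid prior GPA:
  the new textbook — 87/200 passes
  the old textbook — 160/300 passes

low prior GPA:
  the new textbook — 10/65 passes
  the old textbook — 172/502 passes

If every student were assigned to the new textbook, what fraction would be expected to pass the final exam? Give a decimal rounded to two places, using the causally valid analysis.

0.42

Here prior GPA band is a common cause — it drives both which teaching method a case falls under and the outcome. The crude comparison mixes populations; the stratum-specific rates are the causally relevant ones.
Standardising the new textbook to the population prior GPA band mix: 0.289·251/335 + 0.333·87/200 + 0.378·10/65 = 0.419.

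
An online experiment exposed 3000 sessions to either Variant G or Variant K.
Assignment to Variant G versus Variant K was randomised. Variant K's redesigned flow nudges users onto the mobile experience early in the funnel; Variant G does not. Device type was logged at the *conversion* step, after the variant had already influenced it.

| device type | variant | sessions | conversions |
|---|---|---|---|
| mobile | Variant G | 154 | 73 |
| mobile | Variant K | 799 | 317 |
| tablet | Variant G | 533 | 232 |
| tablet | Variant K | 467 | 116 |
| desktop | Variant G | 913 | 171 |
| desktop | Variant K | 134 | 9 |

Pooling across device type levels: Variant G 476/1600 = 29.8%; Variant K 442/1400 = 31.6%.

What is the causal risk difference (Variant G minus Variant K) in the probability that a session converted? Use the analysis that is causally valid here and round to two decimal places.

Within every device type level Variant G has the higher rate, yet pooled Variant K does — Simpson's reversal.
Because the variant influences device type, device type is a post-treatment mediator, not a confounder. Stratifying on it would bias the estimate; the causal effect is the crude pooled difference.
The causal difference is the pooled difference: 0.297 − 0.316 = -0.018.

-0.02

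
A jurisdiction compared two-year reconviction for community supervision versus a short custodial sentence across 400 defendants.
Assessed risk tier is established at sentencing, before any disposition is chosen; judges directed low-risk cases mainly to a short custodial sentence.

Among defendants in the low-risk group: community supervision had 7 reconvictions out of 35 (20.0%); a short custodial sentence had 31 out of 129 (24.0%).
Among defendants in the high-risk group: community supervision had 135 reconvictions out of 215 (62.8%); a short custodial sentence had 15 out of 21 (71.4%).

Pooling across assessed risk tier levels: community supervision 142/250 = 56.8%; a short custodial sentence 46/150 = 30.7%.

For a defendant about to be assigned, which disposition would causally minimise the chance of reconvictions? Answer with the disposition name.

community supervision is lower inside every assessed risk tier stratum but a short custodial sentence is lower in aggregate. Whether to stratify depends on how assessed risk tier relates to the disposition.
Assessed risk tier satisfies the back-door criterion: it is not a descendant of the disposition, and it blocks the spurious path from disposition to outcome. Adjusting for it (i.e., using the within-assessed risk tier rates) gives the causal effect.
Within each level — low-risk: 20.0% vs 24.0%; high-risk: 62.8% vs 71.4% — community supervision is lower every time.

community supervision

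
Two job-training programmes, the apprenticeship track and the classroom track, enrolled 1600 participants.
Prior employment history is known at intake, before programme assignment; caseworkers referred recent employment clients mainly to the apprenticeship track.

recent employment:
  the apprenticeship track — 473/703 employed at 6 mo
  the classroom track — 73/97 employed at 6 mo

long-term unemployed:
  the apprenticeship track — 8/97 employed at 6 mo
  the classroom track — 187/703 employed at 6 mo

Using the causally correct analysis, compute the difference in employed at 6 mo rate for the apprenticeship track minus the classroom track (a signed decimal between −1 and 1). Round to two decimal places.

-0.13

Here prior employment history is a common cause — it drives both which programme a case falls under and the outcome. The crude comparison mixes populations; the stratum-specific rates are the causally relevant ones.
Adjusting over the population distribution of prior employment history: 0.500·(0.673−0.753) + 0.500·(0.082−0.266) = -0.132.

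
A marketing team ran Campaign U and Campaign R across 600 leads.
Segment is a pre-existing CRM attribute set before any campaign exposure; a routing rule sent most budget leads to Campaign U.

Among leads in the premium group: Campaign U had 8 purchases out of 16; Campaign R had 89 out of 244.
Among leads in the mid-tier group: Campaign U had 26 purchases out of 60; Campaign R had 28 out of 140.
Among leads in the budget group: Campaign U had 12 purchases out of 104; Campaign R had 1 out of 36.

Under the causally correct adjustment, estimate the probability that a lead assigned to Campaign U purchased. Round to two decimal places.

0.39

The customer segment-specific comparison favours Campaign U throughout, but the pooled figures favour Campaign R. The question is whether to condition on customer segment.
Since customer segment is a pre-existing factor (not a product of the campaign) and it affects the outcome on its own, it is a confounder. The stratified rates, not the pooled rate, identify the causal effect.
Standardising Campaign U to the population customer segment mix: 0.433·8/16 + 0.333·26/60 + 0.233·12/104 = 0.388.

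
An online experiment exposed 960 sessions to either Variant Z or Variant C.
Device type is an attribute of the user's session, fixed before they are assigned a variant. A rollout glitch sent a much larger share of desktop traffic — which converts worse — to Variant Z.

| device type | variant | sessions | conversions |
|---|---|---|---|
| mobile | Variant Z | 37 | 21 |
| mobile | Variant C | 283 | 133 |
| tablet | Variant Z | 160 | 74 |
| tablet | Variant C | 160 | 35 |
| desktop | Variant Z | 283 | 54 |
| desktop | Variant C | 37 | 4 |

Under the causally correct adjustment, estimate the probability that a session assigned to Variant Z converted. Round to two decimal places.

Since device type is a pre-existing factor (not a product of the variant) and it affects the outcome on its own, it is a confounder. The stratified rates, not the pooled rate, identify the causal effect.
Standardising Variant Z to the population device type mix: 0.333·21/37 + 0.333·74/160 + 0.333·54/283 = 0.407.

0.41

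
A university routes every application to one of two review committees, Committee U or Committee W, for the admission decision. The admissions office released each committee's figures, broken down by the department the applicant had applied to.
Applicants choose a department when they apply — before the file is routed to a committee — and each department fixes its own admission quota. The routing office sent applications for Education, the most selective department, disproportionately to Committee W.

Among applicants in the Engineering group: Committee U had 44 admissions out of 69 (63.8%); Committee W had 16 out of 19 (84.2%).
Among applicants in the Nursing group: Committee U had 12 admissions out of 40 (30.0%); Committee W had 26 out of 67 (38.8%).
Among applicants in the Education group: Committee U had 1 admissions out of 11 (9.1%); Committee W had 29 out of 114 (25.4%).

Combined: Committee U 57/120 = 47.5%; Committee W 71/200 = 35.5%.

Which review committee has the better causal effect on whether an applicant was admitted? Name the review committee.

The department-specific comparison favours Committee W throughout, but the pooled figures favour Committee U. The question is whether to condition on department.
Nothing the review committee does changes department; the imbalance is an allocation artefact. With department also predicting the outcome, the pooled figure is confounded, and the within-stratum comparison is the causal one.
Within each level — Engineering: 63.8% vs 84.2%; Nursing: 30.0% vs 38.8%; Education: 9.1% vs 25.4% — Committee W is higher every time.

Committee W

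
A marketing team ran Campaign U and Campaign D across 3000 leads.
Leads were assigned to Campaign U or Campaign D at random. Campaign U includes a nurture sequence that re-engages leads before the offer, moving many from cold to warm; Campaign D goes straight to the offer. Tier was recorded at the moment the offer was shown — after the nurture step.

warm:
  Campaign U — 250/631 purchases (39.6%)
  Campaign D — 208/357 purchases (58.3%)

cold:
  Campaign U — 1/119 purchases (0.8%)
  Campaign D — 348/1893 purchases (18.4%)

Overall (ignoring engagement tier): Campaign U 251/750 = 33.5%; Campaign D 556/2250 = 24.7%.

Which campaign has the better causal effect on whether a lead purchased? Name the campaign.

The stratified and pooled comparisons disagree (Campaign D wins within each engagement tier; Campaign U wins overall), so the answer turns on the causal role of engagement tier.
The distribution of engagement tier is itself part of what the campaign does — it is an intermediate outcome. Holding it fixed would remove that part of the effect; the total effect is the pooled difference.
Pooled: Campaign U 33.5% vs Campaign D 24.7%; Campaign U is higher overall.

Campaign U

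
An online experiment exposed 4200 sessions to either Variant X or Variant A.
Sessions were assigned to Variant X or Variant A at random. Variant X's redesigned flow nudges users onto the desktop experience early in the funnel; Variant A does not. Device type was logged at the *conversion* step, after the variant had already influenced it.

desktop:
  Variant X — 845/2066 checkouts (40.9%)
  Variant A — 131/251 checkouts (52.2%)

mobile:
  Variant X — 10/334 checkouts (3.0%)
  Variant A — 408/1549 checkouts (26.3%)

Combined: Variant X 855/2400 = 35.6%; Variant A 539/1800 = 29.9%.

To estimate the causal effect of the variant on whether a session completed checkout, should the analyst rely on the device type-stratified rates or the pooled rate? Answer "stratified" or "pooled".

Variant A is higher inside every device type stratum but Variant X is higher in aggregate. Whether to stratify depends on how device type relates to the variant.
Device type is recorded after the variant and is itself shifted by it — it sits on the causal path from variant to outcome. Conditioning on a mediator would strip out part of the effect we want; the pooled comparison gives the total causal effect.
Pooled: Variant X 35.6% vs Variant A 29.9%; Variant X is higher overall.

pooled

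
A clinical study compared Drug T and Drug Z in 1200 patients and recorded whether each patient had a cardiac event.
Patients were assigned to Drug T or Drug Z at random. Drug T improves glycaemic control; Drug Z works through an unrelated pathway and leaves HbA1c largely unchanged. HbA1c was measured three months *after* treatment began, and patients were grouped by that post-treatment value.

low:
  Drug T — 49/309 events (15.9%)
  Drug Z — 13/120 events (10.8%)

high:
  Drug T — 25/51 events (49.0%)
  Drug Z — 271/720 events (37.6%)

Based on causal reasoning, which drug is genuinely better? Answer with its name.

Drug T

HbA1c is recorded after the drug and is itself shifted by it — it sits on the causal path from drug to outcome. Conditioning on a mediator would strip out part of the effect we want; the pooled comparison gives the total causal effect.
Pooled: Drug T 20.6% vs Drug Z 33.8%; Drug T is lower overall.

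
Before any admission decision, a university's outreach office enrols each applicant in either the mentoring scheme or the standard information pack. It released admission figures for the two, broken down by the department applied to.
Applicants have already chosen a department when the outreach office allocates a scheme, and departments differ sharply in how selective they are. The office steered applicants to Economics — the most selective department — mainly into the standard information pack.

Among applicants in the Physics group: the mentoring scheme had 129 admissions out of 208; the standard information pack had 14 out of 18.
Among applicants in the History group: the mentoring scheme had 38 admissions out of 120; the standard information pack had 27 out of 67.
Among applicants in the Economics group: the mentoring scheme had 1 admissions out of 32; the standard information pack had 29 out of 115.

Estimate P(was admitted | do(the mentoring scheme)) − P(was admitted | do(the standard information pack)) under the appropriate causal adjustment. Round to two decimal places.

-0.15

Since department is a pre-existing factor (not a product of the outreach scheme) and it affects the outcome on its own, it is a confounder. The stratified rates, not the pooled rate, identify the causal effect.
Adjusting over the population distribution of department: 0.404·(0.620−0.778) + 0.334·(0.317−0.403) + 0.263·(0.031−0.252) = -0.150.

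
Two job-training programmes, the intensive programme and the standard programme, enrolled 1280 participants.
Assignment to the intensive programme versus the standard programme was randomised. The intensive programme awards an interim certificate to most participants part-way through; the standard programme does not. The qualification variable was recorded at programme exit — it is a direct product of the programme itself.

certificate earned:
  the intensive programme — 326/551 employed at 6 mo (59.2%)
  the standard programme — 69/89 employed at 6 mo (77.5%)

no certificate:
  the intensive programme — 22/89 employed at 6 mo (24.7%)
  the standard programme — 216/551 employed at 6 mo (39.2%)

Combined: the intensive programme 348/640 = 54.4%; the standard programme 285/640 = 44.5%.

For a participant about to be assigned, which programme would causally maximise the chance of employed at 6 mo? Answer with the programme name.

the intensive programme

Qualification attained during the programme here is a post-treatment variable shaped by the programme; conditioning on it would introduce bias rather than remove it. The overall comparison is the causal one.
Pooled: the intensive programme 54.4% vs the standard programme 44.5%; the intensive programme is higher overall.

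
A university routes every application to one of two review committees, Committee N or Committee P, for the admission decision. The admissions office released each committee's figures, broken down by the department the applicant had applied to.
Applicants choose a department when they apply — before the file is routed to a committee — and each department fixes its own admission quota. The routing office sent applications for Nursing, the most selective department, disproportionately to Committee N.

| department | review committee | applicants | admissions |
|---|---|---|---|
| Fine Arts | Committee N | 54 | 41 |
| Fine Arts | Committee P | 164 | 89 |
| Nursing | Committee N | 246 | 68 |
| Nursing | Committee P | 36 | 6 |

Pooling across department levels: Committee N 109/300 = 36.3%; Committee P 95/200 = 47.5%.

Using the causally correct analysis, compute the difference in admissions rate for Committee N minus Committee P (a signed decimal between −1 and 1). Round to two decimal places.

The department-specific comparison favours Committee N throughout, but the pooled figures favour Committee P. The question is whether to condition on department.
Nothing the review committee does changes department; the imbalance is an allocation artefact. With department also predicting the outcome, the pooled figure is confounded, and the within-stratum comparison is the causal one.
Adjusting over the population distribution of department: 0.436·(0.759−0.543) + 0.564·(0.276−0.167) = +0.156.

+0.16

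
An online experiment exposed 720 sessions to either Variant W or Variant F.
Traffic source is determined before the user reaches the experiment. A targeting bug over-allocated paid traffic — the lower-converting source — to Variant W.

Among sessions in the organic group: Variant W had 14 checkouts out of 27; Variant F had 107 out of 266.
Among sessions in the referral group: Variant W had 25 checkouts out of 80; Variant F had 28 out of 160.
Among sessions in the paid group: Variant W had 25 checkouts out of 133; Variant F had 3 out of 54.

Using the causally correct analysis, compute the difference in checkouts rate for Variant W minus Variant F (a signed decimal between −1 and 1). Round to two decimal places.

The stratified and pooled comparisons disagree (Variant W wins within each traffic source; Variant F wins overall), so the answer turns on the causal role of traffic source.
Nothing the variant does changes traffic source; the imbalance is an allocation artefact. With traffic source also predicting the outcome, the pooled figure is confounded, and the within-stratum comparison is the causal one.
Adjusting over the population distribution of traffic source: 0.407·(0.519−0.402) + 0.333·(0.312−0.175) + 0.260·(0.188−0.056) = +0.128.

+0.13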